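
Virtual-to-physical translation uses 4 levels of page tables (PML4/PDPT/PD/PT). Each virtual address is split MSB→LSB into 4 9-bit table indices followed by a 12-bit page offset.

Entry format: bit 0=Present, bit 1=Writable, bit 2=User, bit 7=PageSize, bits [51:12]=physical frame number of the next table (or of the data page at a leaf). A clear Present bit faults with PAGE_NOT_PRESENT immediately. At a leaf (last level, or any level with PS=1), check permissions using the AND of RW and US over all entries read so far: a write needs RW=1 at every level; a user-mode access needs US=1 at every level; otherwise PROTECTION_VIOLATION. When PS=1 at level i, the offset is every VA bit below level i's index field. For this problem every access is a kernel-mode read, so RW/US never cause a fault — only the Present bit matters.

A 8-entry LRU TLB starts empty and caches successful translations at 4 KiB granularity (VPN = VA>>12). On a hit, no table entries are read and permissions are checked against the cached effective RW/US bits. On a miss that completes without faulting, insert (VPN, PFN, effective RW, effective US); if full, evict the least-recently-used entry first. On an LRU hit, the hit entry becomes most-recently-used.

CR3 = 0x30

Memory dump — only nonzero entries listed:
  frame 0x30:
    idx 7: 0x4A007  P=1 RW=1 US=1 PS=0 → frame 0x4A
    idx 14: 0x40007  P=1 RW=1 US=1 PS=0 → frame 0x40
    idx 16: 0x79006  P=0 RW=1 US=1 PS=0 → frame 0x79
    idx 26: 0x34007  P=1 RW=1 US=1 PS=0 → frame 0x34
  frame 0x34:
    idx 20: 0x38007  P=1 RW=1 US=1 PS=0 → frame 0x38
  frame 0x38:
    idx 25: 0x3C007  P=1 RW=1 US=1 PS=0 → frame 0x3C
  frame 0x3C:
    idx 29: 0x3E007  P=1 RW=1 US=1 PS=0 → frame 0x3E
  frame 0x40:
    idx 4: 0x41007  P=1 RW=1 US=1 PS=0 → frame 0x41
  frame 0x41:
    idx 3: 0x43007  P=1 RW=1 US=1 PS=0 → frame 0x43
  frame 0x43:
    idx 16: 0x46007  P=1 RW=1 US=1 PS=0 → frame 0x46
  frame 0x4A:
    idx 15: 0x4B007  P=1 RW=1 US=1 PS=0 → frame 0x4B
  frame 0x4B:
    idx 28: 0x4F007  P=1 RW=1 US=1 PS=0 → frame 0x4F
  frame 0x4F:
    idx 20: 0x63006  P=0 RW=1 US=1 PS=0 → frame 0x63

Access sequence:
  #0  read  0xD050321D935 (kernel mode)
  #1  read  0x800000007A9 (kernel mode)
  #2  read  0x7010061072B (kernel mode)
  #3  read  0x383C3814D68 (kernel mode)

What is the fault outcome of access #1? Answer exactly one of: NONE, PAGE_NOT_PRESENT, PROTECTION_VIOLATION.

Trace:
#0 VA=0xD050321D935 (r,kernel):
  [0] read 0x30 idx=26: raw=0x34007 flags P=1 W=1 U=1 S=0
  [1] read 0x34 idx=20: raw=0x38007 flags P=1 W=1 U=1 S=0
  [2] read 0x38 idx=25: raw=0x3C007 flags P=1 W=1 U=1 S=0
  [3] read 0x3C idx=29: raw=0x3E007 flags P=1 W=1 U=1 S=0
  ⇒ phys 0x3E935  [4 reads]
#1 VA=0x800000007A9 (r,kernel):
  [0] read 0x30 idx=16: raw=0x79006 flags P=0 W=1 U=1 S=0
  ⇒ fault: PAGE_NOT_PRESENT  — 1 lookups
#2 VA=0x7010061072B (r,kernel):
  [0] read 0x30 idx=14: raw=0x40007 flags P=1 W=1 U=1 S=0
  [1] read 0x40 idx=4: raw=0x41007 flags P=1 W=1 U=1 S=0
  [2] read 0x41 idx=3: raw=0x43007 flags P=1 W=1 U=1 S=0
  [3] read 0x43 idx=16: raw=0x46007 flags P=1 W=1 U=1 S=0
  ⇒ phys 0x4672B  [4 reads]
#3 VA=0x383C3814D68 (r,kernel):
  [0] read 0x30 idx=7: raw=0x4A007 flags P=1 W=1 U=1 S=0
  [1] read 0x4A idx=15: raw=0x4B007 flags P=1 W=1 U=1 S=0
  [2] read 0x4B idx=28: raw=0x4F007 flags P=1 W=1 U=1 S=0
  [3] read 0x4F idx=20: raw=0x63006 flags P=0 W=1 U=1 S=0
  ⇒ fault: PAGE_NOT_PRESENT  — 4 lookups

Access #1 fault: PAGE_NOT_PRESENT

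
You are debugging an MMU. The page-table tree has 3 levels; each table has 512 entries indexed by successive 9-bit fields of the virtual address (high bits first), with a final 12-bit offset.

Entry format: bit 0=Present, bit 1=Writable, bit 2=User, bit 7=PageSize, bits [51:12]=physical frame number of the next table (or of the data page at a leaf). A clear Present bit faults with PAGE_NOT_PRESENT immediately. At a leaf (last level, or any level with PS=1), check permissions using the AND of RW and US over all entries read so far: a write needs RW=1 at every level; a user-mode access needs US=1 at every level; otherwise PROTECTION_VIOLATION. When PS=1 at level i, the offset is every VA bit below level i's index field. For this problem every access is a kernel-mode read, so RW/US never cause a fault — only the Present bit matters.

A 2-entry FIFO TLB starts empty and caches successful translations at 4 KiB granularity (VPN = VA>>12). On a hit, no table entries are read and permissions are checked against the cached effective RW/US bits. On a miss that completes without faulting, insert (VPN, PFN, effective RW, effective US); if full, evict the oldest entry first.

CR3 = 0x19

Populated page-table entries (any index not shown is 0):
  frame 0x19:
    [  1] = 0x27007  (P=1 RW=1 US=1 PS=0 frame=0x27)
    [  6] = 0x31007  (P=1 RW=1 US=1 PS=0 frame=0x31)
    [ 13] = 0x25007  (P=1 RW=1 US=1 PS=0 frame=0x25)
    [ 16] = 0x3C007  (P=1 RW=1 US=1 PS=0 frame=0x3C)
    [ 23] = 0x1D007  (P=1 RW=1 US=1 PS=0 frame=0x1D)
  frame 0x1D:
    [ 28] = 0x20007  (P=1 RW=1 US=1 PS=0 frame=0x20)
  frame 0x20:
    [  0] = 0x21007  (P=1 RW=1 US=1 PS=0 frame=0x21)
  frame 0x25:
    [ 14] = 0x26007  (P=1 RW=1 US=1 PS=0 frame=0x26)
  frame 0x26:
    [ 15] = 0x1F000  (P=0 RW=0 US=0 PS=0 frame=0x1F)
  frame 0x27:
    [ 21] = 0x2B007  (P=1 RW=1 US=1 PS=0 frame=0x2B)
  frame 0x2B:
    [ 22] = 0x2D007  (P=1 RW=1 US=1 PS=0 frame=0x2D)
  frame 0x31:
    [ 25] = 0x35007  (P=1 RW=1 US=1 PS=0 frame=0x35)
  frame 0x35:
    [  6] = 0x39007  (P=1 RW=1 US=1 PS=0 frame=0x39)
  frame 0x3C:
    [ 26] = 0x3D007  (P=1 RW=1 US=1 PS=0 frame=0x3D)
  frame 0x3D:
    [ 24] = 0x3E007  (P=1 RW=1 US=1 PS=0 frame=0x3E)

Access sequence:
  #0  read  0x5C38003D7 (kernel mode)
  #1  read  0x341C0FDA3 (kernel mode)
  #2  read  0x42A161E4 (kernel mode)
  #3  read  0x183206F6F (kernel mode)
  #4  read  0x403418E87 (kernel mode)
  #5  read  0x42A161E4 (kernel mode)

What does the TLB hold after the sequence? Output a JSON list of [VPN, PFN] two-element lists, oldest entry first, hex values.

Trace:
#0 VA=0x5C38003D7 (r,kernel):
  L0: frame=0x19 idx=23 entry=0x1D007 [P=1 RW=1 US=1 PS=0]
  L1: frame=0x1D idx=28 entry=0x20007 [P=1 RW=1 US=1 PS=0]
  L2: frame=0x20 idx=0 entry=0x21007 [P=1 RW=1 US=1 PS=0]
  → PA=0x213D7  (3 entries read)
#1 VA=0x341C0FDA3 (r,kernel):
  L0: frame=0x19 idx=13 entry=0x25007 [P=1 RW=1 US=1 PS=0]
  L1: frame=0x25 idx=14 entry=0x26007 [P=1 RW=1 US=1 PS=0]
  L2: frame=0x26 idx=15 entry=0x1F000 [P=0 RW=0 US=0 PS=0]
  ✗ PAGE_NOT_PRESENT  [3 reads]
#2 VA=0x42A161E4 (r,kernel):
  L0: frame=0x19 idx=1 entry=0x27007 [P=1 RW=1 US=1 PS=0]
  L1: frame=0x27 idx=21 entry=0x2B007 [P=1 RW=1 US=1 PS=0]
  L2: frame=0x2B idx=22 entry=0x2D007 [P=1 RW=1 US=1 PS=0]
  → PA=0x2D1E4  (3 entries read)
#3 VA=0x183206F6F (r,kernel):
  L0: frame=0x19 idx=6 entry=0x31007 [P=1 RW=1 US=1 PS=0]
  L1: frame=0x31 idx=25 entry=0x35007 [P=1 RW=1 US=1 PS=0]
  L2: frame=0x35 idx=6 entry=0x39007 [P=1 RW=1 US=1 PS=0]
  → PA=0x39F6F  (3 entries read)
#4 VA=0x403418E87 (r,kernel):
  L0: frame=0x19 idx=16 entry=0x3C007 [P=1 RW=1 US=1 PS=0]
  L1: frame=0x3C idx=26 entry=0x3D007 [P=1 RW=1 US=1 PS=0]
  L2: frame=0x3D idx=24 entry=0x3E007 [P=1 RW=1 US=1 PS=0]
  → PA=0x3EE87  (3 entries read)
#5 VA=0x42A161E4 (r,kernel):
  L0: frame=0x19 idx=1 entry=0x27007 [P=1 RW=1 US=1 PS=0]
  L1: frame=0x27 idx=21 entry=0x2B007 [P=1 RW=1 US=1 PS=0]
  L2: frame=0x2B idx=22 entry=0x2D007 [P=1 RW=1 US=1 PS=0]
  → PA=0x2D1E4  (3 entries read)

TLB: [["0x403418", "0x3E"], ["0x42A16", "0x2D"]]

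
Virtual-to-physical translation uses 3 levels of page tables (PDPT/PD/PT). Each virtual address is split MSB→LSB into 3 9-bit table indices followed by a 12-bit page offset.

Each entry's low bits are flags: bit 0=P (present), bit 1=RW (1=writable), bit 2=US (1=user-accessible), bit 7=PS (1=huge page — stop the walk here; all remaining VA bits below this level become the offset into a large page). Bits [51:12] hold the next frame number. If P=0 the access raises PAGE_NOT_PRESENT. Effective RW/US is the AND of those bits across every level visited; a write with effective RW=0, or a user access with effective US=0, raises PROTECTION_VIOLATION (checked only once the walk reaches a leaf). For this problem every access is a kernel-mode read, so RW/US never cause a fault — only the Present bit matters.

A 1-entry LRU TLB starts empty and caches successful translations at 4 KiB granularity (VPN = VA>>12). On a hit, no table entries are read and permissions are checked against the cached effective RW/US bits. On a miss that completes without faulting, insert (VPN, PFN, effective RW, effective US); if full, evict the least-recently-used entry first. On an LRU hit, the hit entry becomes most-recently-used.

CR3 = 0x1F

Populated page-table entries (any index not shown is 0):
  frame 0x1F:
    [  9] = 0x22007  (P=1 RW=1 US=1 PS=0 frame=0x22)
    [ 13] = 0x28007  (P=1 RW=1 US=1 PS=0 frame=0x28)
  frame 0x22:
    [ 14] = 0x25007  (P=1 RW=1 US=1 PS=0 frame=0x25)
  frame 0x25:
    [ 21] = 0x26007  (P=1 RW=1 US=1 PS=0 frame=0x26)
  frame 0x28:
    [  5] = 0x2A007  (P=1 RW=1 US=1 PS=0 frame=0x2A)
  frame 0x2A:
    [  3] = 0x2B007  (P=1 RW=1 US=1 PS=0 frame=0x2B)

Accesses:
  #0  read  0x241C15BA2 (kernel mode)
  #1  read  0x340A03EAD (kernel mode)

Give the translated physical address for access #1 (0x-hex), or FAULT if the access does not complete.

Trace:
#0 VA=0x241C15BA2 (r,kernel):
  [0] read 0x1F idx=9: raw=0x22007 flags P=1 W=1 U=1 S=0
  [1] read 0x22 idx=14: raw=0x25007 flags P=1 W=1 U=1 S=0
  [2] read 0x25 idx=21: raw=0x26007 flags P=1 W=1 U=1 S=0
  → PA=0x26BA2  (3 entries read)
#1 VA=0x340A03EAD (r,kernel):
  [0] read 0x1F idx=13: raw=0x28007 flags P=1 W=1 U=1 S=0
  [1] read 0x28 idx=5: raw=0x2A007 flags P=1 W=1 U=1 S=0
  [2] read 0x2A idx=3: raw=0x2B007 flags P=1 W=1 U=1 S=0
  → PA=0x2BEAD  (3 entries read)

Access #1 PA: 0x2BEAD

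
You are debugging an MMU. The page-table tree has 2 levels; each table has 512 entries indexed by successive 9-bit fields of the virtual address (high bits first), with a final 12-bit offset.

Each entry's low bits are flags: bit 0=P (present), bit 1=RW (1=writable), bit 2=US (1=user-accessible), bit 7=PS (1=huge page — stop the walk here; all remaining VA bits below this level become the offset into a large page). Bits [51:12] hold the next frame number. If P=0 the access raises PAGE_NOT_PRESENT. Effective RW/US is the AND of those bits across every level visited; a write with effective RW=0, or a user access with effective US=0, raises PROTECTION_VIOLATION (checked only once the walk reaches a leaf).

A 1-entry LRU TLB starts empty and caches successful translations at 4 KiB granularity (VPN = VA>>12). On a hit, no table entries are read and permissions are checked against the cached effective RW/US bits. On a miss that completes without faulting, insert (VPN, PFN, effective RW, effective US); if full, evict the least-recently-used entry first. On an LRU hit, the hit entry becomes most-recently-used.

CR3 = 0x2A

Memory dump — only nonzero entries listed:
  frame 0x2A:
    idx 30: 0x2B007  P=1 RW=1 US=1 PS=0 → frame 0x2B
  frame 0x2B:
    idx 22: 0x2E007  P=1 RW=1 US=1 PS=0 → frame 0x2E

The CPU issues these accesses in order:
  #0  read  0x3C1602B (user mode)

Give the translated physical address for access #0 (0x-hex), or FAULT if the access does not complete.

Per-access translation:
#0 VA=0x3C1602B (r,user):
  L0: frame=0x2A idx=30 entry=0x2B007 [P=1 RW=1 US=1 PS=0]
  L1: frame=0x2B idx=22 entry=0x2E007 [P=1 RW=1 US=1 PS=0]
  ✓ 0x2E02B  — 2 lookups

Access #0 PA: 0x2E02B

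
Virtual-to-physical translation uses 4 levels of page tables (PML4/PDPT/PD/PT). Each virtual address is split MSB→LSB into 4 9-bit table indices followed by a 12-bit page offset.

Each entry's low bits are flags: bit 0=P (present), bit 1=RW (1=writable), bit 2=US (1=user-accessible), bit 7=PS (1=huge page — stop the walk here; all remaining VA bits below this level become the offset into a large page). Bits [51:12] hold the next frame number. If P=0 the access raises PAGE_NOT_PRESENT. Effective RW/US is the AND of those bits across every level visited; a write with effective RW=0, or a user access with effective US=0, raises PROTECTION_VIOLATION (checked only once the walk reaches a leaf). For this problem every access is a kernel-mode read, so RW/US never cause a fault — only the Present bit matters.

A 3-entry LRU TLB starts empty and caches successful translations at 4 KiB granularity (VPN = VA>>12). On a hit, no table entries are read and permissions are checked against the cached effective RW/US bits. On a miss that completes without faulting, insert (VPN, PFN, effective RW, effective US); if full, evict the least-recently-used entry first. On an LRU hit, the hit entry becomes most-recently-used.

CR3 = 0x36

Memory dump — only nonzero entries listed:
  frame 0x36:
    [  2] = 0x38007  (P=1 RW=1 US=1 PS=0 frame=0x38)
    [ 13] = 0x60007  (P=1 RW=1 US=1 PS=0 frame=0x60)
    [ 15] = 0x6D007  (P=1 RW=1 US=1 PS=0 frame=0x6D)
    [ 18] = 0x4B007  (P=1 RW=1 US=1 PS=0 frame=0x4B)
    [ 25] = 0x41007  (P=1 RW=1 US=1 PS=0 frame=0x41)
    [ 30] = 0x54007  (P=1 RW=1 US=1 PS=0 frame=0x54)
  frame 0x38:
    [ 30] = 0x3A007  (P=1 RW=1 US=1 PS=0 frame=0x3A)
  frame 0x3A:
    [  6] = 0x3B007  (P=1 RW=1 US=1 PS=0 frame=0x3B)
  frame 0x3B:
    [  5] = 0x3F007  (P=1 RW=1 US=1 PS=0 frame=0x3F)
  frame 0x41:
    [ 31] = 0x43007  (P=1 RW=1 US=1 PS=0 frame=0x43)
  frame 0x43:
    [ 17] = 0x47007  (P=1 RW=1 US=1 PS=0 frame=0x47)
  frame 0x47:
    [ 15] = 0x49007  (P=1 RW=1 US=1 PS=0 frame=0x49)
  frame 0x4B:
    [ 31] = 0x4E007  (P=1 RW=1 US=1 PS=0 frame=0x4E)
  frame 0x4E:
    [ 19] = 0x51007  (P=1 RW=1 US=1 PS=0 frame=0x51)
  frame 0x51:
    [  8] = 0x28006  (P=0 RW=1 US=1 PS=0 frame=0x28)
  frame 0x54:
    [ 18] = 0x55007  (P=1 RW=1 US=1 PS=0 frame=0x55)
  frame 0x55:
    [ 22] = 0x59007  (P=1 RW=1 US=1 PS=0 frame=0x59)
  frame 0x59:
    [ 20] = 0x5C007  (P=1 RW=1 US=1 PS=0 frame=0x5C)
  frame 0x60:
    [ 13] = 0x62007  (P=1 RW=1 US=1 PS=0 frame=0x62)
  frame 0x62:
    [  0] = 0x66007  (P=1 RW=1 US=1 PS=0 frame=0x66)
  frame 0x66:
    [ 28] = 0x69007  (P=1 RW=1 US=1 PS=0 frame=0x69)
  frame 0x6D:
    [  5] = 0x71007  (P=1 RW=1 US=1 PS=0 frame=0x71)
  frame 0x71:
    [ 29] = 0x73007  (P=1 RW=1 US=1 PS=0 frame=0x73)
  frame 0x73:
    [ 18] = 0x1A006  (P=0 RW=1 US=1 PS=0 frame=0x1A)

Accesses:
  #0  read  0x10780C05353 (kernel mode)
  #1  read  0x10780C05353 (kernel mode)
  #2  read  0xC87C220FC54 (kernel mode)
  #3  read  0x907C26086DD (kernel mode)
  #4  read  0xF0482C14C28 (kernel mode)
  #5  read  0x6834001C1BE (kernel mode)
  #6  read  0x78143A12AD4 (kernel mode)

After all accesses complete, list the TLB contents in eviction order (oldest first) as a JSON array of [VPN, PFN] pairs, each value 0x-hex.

Per-access translation:
#0 VA=0x10780C05353 (r,kernel):
  L0: frame=0x36 idx=2 entry=0x38007 [P=1 RW=1 US=1 PS=0]
  L1: frame=0x38 idx=30 entry=0x3A007 [P=1 RW=1 US=1 PS=0]
  L2: frame=0x3A idx=6 entry=0x3B007 [P=1 RW=1 US=1 PS=0]
  L3: frame=0x3B idx=5 entry=0x3F007 [P=1 RW=1 US=1 PS=0]
  ⇒ phys 0x3F353  [4 reads]
#1 VA=0x10780C05353 (r,kernel):
  TLB hit vpn=0x10780C05 → PA=0x3F353
#2 VA=0xC87C220FC54 (r,kernel):
  L0: frame=0x36 idx=25 entry=0x41007 [P=1 RW=1 US=1 PS=0]
  L1: frame=0x41 idx=31 entry=0x43007 [P=1 RW=1 US=1 PS=0]
  L2: frame=0x43 idx=17 entry=0x47007 [P=1 RW=1 US=1 PS=0]
  L3: frame=0x47 idx=15 entry=0x49007 [P=1 RW=1 US=1 PS=0]
  ⇒ phys 0x49C54  [4 reads]
#3 VA=0x907C26086DD (r,kernel):
  L0: frame=0x36 idx=18 entry=0x4B007 [P=1 RW=1 US=1 PS=0]
  L1: frame=0x4B idx=31 entry=0x4E007 [P=1 RW=1 US=1 PS=0]
  L2: frame=0x4E idx=19 entry=0x51007 [P=1 RW=1 US=1 PS=0]
  L3: frame=0x51 idx=8 entry=0x28006 [P=0 RW=1 US=1 PS=0]
  → PAGE_NOT_PRESENT  (4 entries read)
#4 VA=0xF0482C14C28 (r,kernel):
  L0: frame=0x36 idx=30 entry=0x54007 [P=1 RW=1 US=1 PS=0]
  L1: frame=0x54 idx=18 entry=0x55007 [P=1 RW=1 US=1 PS=0]
  L2: frame=0x55 idx=22 entry=0x59007 [P=1 RW=1 US=1 PS=0]
  L3: frame=0x59 idx=20 entry=0x5C007 [P=1 RW=1 US=1 PS=0]
  ⇒ phys 0x5CC28  [4 reads]
#5 VA=0x6834001C1BE (r,kernel):
  L0: frame=0x36 idx=13 entry=0x60007 [P=1 RW=1 US=1 PS=0]
  L1: frame=0x60 idx=13 entry=0x62007 [P=1 RW=1 US=1 PS=0]
  L2: frame=0x62 idx=0 entry=0x66007 [P=1 RW=1 US=1 PS=0]
  L3: frame=0x66 idx=28 entry=0x69007 [P=1 RW=1 US=1 PS=0]
  ⇒ phys 0x691BE  [4 reads]
#6 VA=0x78143A12AD4 (r,kernel):
  L0: frame=0x36 idx=15 entry=0x6D007 [P=1 RW=1 US=1 PS=0]
  L1: frame=0x6D idx=5 entry=0x71007 [P=1 RW=1 US=1 PS=0]
  L2: frame=0x71 idx=29 entry=0x73007 [P=1 RW=1 US=1 PS=0]
  L3: frame=0x73 idx=18 entry=0x1A006 [P=0 RW=1 US=1 PS=0]
  → PAGE_NOT_PRESENT  (4 entries read)

TLB: [["0xC87C220F", "0x49"], ["0xF0482C14", "0x5C"], ["0x6834001C", "0x69"]]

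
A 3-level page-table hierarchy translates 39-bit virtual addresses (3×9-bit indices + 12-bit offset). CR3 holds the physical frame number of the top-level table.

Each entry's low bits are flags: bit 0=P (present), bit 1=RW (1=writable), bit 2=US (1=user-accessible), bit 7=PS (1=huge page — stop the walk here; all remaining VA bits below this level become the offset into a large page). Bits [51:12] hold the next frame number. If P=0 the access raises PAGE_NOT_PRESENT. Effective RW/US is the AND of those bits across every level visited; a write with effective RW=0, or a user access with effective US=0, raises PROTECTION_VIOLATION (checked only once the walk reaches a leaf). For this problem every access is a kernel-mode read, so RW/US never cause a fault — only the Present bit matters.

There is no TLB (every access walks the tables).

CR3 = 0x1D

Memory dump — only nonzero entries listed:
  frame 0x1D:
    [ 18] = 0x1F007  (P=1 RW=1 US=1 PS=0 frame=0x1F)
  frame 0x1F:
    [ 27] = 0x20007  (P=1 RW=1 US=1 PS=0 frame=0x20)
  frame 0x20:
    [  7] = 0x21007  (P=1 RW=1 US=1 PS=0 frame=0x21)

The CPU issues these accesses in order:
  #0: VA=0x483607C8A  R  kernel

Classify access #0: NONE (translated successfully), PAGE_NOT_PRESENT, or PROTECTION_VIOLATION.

Trace:
#0 VA=0x483607C8A (r,kernel):
  lvl0: tbl 0x1D, slot 18 ⇒ 0x1F007 (P1/RW1/US1/PS0)
  lvl1: tbl 0x1F, slot 27 ⇒ 0x20007 (P1/RW1/US1/PS0)
  lvl2: tbl 0x20, slot 7 ⇒ 0x21007 (P1/RW1/US1/PS0)
  ⇒ phys 0x21C8A  [3 reads]

Access #0 fault: NONE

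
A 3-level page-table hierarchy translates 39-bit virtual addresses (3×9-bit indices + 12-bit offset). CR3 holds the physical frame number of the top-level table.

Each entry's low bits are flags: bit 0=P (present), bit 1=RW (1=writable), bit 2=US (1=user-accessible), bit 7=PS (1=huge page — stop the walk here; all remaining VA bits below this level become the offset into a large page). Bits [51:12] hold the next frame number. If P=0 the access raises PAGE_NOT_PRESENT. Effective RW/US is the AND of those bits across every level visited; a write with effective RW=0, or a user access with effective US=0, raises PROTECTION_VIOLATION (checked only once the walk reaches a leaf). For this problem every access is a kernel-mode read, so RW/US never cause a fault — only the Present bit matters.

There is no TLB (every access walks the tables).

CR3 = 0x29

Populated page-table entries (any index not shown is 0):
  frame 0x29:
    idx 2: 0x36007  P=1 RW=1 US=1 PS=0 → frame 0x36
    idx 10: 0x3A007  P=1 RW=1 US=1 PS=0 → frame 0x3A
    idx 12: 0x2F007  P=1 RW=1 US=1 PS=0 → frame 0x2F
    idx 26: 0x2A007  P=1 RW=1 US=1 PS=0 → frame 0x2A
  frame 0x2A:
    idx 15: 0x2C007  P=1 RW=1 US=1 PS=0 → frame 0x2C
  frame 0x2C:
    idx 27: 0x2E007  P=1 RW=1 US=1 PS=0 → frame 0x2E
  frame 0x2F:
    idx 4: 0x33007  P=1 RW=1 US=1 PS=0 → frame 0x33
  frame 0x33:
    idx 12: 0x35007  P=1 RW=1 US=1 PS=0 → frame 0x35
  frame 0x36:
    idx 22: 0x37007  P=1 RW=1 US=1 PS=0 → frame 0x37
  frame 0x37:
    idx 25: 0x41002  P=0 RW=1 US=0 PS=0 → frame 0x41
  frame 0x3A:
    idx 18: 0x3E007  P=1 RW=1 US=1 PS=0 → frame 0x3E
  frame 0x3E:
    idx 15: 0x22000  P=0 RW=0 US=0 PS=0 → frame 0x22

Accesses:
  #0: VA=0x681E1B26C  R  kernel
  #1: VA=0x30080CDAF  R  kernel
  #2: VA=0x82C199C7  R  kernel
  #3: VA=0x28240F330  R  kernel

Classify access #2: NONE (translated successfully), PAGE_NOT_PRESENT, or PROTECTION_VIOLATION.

Walk each access:
#0 VA=0x681E1B26C (r,kernel):
  L0 @0x29[26] → 0x2A007  P=1,RW=1,US=1,PS=0
  L1 @0x2A[15] → 0x2C007  P=1,RW=1,US=1,PS=0
  L2 @0x2C[27] → 0x2E007  P=1,RW=1,US=1,PS=0
  ⇒ phys 0x2E26C  [3 reads]
#1 VA=0x30080CDAF (r,kernel):
  L0 @0x29[12] → 0x2F007  P=1,RW=1,US=1,PS=0
  L1 @0x2F[4] → 0x33007  P=1,RW=1,US=1,PS=0
  L2 @0x33[12] → 0x35007  P=1,RW=1,US=1,PS=0
  ⇒ phys 0x35DAF  [3 reads]
#2 VA=0x82C199C7 (r,kernel):
  L0 @0x29[2] → 0x36007  P=1,RW=1,US=1,PS=0
  L1 @0x36[22] → 0x37007  P=1,RW=1,US=1,PS=0
  L2 @0x37[25] → 0x41002  P=0,RW=1,US=0,PS=0
  ⇒ fault: PAGE_NOT_PRESENT  — 3 lookups
#3 VA=0x28240F330 (r,kernel):
  L0 @0x29[10] → 0x3A007  P=1,RW=1,US=1,PS=0
  L1 @0x3A[18] → 0x3E007  P=1,RW=1,US=1,PS=0
  L2 @0x3E[15] → 0x22000  P=0,RW=0,US=0,PS=0
  ⇒ fault: PAGE_NOT_PRESENT  — 3 lookups

Access #2 fault: PAGE_NOT_PRESENT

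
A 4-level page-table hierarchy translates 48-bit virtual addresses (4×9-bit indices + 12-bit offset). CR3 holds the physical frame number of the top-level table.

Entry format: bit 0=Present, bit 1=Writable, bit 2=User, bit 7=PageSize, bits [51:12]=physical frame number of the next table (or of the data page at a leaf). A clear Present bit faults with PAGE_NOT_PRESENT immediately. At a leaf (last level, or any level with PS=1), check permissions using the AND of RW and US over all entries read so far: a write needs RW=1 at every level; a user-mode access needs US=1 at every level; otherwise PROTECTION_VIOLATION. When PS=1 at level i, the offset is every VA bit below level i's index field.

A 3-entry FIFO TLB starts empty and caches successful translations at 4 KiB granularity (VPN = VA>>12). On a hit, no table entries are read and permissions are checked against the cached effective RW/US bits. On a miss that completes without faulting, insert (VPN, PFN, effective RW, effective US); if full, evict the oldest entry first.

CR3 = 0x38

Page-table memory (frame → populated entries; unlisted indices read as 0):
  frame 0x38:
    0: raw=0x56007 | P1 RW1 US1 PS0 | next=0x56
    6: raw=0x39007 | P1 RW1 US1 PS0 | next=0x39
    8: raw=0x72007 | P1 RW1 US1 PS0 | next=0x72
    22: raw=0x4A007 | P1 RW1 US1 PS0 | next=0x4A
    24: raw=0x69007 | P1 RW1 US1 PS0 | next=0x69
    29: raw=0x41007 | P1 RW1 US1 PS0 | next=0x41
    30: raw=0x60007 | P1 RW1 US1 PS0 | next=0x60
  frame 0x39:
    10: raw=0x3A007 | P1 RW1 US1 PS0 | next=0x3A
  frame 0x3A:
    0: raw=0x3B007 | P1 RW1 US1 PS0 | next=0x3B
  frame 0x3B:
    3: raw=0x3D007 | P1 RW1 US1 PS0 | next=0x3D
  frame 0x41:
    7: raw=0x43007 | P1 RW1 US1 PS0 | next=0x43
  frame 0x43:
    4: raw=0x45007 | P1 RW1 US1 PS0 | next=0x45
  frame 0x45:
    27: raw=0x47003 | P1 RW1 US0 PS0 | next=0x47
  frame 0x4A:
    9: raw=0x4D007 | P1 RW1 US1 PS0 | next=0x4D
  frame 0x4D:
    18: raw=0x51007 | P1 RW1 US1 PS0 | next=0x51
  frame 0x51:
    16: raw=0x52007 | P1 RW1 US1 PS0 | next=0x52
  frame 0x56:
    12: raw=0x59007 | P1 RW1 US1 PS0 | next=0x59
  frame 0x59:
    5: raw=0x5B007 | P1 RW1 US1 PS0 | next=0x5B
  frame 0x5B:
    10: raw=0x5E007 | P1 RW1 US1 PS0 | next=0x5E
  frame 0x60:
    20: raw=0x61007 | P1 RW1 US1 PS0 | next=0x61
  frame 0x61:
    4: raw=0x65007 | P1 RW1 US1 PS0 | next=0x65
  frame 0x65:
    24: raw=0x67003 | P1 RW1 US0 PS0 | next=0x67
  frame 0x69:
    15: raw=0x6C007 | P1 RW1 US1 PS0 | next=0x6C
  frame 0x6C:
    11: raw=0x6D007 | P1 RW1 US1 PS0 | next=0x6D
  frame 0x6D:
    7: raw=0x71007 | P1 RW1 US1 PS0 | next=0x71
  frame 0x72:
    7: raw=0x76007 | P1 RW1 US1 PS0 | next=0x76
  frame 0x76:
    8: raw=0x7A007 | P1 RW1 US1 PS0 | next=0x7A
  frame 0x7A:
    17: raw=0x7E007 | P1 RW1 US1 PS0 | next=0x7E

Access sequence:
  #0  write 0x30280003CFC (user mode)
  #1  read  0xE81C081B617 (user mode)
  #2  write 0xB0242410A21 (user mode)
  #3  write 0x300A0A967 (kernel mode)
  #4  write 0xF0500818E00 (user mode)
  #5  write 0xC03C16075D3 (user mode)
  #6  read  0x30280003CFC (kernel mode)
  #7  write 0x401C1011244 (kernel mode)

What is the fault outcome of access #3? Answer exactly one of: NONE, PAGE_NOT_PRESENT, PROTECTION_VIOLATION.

Trace:
#0 VA=0x30280003CFC (w,user):
  L0 @0x38[6] → 0x39007  P=1,RW=1,US=1,PS=0
  L1 @0x39[10] → 0x3A007  P=1,RW=1,US=1,PS=0
  L2 @0x3A[0] → 0x3B007  P=1,RW=1,US=1,PS=0
  L3 @0x3B[3] → 0x3D007  P=1,RW=1,US=1,PS=0
  → PA=0x3DCFC  (4 entries read)
#1 VA=0xE81C081B617 (r,user):
  L0 @0x38[29] → 0x41007  P=1,RW=1,US=1,PS=0
  L1 @0x41[7] → 0x43007  P=1,RW=1,US=1,PS=0
  L2 @0x43[4] → 0x45007  P=1,RW=1,US=1,PS=0
  L3 @0x45[27] → 0x47003  P=1,RW=1,US=0,PS=0
  ⇒ fault: PROTECTION_VIOLATION  — 4 lookups
#2 VA=0xB0242410A21 (w,user):
  L0 @0x38[22] → 0x4A007  P=1,RW=1,US=1,PS=0
  L1 @0x4A[9] → 0x4D007  P=1,RW=1,US=1,PS=0
  L2 @0x4D[18] → 0x51007  P=1,RW=1,US=1,PS=0
  L3 @0x51[16] → 0x52007  P=1,RW=1,US=1,PS=0
  → PA=0x52A21  (4 entries read)
#3 VA=0x300A0A967 (w,kernel):
  L0 @0x38[0] → 0x56007  P=1,RW=1,US=1,PS=0
  L1 @0x56[12] → 0x59007  P=1,RW=1,US=1,PS=0
  L2 @0x59[5] → 0x5B007  P=1,RW=1,US=1,PS=0
  L3 @0x5B[10] → 0x5E007  P=1,RW=1,US=1,PS=0
  → PA=0x5E967  (4 entries read)
#4 VA=0xF0500818E00 (w,user):
  L0 @0x38[30] → 0x60007  P=1,RW=1,US=1,PS=0
  L1 @0x60[20] → 0x61007  P=1,RW=1,US=1,PS=0
  L2 @0x61[4] → 0x65007  P=1,RW=1,US=1,PS=0
  L3 @0x65[24] → 0x67003  P=1,RW=1,US=0,PS=0
  ⇒ fault: PROTECTION_VIOLATION  — 4 lookups
#5 VA=0xC03C16075D3 (w,user):
  L0 @0x38[24] → 0x69007  P=1,RW=1,US=1,PS=0
  L1 @0x69[15] → 0x6C007  P=1,RW=1,US=1,PS=0
  L2 @0x6C[11] → 0x6D007  P=1,RW=1,US=1,PS=0
  L3 @0x6D[7] → 0x71007  P=1,RW=1,US=1,PS=0
  → PA=0x715D3  (4 entries read)
#6 VA=0x30280003CFC (r,kernel):
  L0 @0x38[6] → 0x39007  P=1,RW=1,US=1,PS=0
  L1 @0x39[10] → 0x3A007  P=1,RW=1,US=1,PS=0
  L2 @0x3A[0] → 0x3B007  P=1,RW=1,US=1,PS=0
  L3 @0x3B[3] → 0x3D007  P=1,RW=1,US=1,PS=0
  → PA=0x3DCFC  (4 entries read)
#7 VA=0x401C1011244 (w,kernel):
  L0 @0x38[8] → 0x72007  P=1,RW=1,US=1,PS=0
  L1 @0x72[7] → 0x76007  P=1,RW=1,US=1,PS=0
  L2 @0x76[8] → 0x7A007  P=1,RW=1,US=1,PS=0
  L3 @0x7A[17] → 0x7E007  P=1,RW=1,US=1,PS=0
  → PA=0x7E244  (4 entries read)

Access #3 fault: NONE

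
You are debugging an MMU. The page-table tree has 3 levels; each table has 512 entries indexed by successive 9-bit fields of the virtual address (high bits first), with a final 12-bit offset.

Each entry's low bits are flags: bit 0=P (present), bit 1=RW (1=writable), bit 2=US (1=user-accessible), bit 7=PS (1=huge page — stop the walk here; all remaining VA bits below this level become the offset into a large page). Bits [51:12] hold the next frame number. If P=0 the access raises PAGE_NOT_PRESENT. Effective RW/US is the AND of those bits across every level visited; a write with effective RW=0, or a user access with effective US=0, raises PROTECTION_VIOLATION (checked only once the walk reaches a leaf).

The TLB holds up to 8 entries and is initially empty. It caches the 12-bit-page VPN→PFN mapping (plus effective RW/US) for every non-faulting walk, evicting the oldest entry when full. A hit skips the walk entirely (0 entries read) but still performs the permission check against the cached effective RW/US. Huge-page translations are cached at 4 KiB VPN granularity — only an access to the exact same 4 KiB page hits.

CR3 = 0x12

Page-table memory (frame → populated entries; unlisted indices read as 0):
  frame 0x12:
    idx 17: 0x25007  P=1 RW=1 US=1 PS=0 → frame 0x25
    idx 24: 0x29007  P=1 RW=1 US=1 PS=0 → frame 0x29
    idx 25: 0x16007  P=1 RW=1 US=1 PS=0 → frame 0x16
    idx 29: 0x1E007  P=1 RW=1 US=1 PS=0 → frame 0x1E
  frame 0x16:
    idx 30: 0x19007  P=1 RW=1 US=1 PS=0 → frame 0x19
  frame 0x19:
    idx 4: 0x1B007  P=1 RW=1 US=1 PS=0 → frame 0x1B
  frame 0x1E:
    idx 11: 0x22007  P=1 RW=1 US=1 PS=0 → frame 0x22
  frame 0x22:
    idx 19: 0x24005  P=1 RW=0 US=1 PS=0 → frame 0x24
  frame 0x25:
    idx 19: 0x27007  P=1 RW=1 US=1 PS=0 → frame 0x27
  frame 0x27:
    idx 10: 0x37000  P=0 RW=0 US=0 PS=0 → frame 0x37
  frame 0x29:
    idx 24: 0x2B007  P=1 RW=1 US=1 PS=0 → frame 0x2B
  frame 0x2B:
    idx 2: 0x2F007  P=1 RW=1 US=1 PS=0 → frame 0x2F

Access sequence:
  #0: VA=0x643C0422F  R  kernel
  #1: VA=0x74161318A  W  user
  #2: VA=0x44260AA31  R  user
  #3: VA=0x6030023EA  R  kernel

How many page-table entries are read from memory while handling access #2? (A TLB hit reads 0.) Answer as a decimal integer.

Trace:
#0 VA=0x643C0422F (r,kernel):
  [0] read 0x12 idx=25: raw=0x16007 flags P=1 W=1 U=1 S=0
  [1] read 0x16 idx=30: raw=0x19007 flags P=1 W=1 U=1 S=0
  [2] read 0x19 idx=4: raw=0x1B007 flags P=1 W=1 U=1 S=0
  ✓ 0x1B22F  — 3 lookups
#1 VA=0x74161318A (w,user):
  [0] read 0x12 idx=29: raw=0x1E007 flags P=1 W=1 U=1 S=0
  [1] read 0x1E idx=11: raw=0x22007 flags P=1 W=1 U=1 S=0
  [2] read 0x22 idx=19: raw=0x24005 flags P=1 W=0 U=1 S=0
  → PROTECTION_VIOLATION  (3 entries read)
#2 VA=0x44260AA31 (r,user):
  [0] read 0x12 idx=17: raw=0x25007 flags P=1 W=1 U=1 S=0
  [1] read 0x25 idx=19: raw=0x27007 flags P=1 W=1 U=1 S=0
  [2] read 0x27 idx=10: raw=0x37000 flags P=0 W=0 U=0 S=0
  → PAGE_NOT_PRESENT  (3 entries read)
#3 VA=0x6030023EA (r,kernel):
  [0] read 0x12 idx=24: raw=0x29007 flags P=1 W=1 U=1 S=0
  [1] read 0x29 idx=24: raw=0x2B007 flags P=1 W=1 U=1 S=0
  [2] read 0x2B idx=2: raw=0x2F007 flags P=1 W=1 U=1 S=0
  ✓ 0x2F3EA  — 3 lookups

Entries read for #2: 3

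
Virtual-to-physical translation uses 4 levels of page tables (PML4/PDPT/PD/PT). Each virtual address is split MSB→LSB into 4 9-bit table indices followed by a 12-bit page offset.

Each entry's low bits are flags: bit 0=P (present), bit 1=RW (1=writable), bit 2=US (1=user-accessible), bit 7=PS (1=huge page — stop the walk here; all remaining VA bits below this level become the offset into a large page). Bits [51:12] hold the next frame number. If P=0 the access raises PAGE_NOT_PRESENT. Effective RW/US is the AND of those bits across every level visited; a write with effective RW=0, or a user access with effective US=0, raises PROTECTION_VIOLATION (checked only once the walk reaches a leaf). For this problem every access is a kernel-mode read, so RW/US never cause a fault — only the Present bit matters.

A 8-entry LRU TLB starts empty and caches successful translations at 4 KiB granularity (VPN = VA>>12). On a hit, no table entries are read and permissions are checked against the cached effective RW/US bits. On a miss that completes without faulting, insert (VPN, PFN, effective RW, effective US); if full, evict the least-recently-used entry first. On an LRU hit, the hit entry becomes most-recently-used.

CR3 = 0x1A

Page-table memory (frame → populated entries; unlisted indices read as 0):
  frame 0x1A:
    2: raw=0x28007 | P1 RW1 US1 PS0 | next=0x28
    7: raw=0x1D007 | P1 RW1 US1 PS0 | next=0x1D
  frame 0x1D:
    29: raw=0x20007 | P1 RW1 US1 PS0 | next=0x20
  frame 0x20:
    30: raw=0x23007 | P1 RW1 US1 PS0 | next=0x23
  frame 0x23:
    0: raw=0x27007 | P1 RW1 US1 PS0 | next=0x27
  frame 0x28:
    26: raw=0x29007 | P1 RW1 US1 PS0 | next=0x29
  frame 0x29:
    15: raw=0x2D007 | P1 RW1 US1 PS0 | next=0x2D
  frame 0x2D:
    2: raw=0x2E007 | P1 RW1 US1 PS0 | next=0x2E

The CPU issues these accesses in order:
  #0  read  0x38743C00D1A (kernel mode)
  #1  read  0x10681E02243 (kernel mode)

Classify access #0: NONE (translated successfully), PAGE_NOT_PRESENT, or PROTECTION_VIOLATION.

Walk each access:
#0 VA=0x38743C00D1A (r,kernel):
  lvl0: tbl 0x1A, slot 7 ⇒ 0x1D007 (P1/RW1/US1/PS0)
  lvl1: tbl 0x1D, slot 29 ⇒ 0x20007 (P1/RW1/US1/PS0)
  lvl2: tbl 0x20, slot 30 ⇒ 0x23007 (P1/RW1/US1/PS0)
  lvl3: tbl 0x23, slot 0 ⇒ 0x27007 (P1/RW1/US1/PS0)
  → PA=0x27D1A  (4 entries read)
#1 VA=0x10681E02243 (r,kernel):
  lvl0: tbl 0x1A, slot 2 ⇒ 0x28007 (P1/RW1/US1/PS0)
  lvl1: tbl 0x28, slot 26 ⇒ 0x29007 (P1/RW1/US1/PS0)
  lvl2: tbl 0x29, slot 15 ⇒ 0x2D007 (P1/RW1/US1/PS0)
  lvl3: tbl 0x2D, slot 2 ⇒ 0x2E007 (P1/RW1/US1/PS0)
  → PA=0x2E243  (4 entries read)

Access #0 fault: NONE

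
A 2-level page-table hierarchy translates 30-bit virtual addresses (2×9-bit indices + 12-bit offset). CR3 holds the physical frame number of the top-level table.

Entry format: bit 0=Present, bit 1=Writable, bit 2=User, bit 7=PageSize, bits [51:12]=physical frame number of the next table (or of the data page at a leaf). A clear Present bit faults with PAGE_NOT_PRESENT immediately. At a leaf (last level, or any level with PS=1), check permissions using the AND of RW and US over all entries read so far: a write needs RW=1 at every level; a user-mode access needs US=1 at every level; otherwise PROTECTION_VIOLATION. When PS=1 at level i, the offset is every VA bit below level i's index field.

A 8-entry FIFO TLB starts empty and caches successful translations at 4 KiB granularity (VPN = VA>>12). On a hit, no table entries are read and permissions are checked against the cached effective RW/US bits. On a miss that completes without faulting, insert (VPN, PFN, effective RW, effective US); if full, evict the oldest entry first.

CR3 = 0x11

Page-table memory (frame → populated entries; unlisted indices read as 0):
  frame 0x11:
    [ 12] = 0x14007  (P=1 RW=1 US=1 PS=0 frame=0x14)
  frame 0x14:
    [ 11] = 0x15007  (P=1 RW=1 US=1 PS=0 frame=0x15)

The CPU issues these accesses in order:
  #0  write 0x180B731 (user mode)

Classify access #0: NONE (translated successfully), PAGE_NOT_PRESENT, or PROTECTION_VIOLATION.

Per-access translation:
#0 VA=0x180B731 (w,user):
  L0 @0x11[12] → 0x14007  P=1,RW=1,US=1,PS=0
  L1 @0x14[11] → 0x15007  P=1,RW=1,US=1,PS=0
  ✓ 0x15731  — 2 lookups

Access #0 fault: NONE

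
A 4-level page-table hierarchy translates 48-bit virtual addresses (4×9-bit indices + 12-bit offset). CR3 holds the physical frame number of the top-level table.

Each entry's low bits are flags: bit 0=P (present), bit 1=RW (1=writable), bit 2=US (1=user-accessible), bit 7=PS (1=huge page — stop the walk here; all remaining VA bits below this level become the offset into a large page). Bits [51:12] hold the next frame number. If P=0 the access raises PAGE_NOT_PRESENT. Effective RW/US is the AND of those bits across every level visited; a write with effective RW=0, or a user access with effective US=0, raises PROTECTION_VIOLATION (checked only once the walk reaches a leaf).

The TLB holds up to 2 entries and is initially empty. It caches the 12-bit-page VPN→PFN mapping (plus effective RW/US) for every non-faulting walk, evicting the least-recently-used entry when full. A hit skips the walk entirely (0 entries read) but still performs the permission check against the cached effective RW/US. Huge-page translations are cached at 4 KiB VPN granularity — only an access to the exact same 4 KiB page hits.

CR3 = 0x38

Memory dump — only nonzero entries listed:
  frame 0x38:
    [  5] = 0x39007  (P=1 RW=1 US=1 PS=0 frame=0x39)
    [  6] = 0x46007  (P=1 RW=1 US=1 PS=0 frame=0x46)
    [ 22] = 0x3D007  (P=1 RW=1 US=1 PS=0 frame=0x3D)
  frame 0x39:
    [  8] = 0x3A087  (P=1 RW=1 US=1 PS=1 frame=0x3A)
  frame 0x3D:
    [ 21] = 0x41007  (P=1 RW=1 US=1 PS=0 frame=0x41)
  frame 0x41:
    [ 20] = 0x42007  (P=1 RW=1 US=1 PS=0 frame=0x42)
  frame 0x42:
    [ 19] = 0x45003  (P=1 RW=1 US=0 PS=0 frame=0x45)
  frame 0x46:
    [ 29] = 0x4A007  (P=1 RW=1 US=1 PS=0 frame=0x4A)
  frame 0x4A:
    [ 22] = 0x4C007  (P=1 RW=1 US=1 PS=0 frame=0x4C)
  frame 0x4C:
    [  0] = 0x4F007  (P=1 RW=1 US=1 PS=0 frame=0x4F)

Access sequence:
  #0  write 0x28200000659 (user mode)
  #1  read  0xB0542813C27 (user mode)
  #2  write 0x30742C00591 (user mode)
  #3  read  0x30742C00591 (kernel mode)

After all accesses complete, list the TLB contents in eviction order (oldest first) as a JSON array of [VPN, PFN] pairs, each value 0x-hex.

Per-access translation:
#0 VA=0x28200000659 (w,user):
  [0] read 0x38 idx=5: raw=0x39007 flags P=1 W=1 U=1 S=0
  [1] read 0x39 idx=8: raw=0x3A087 flags P=1 W=1 U=1 S=1
  → PA=0x3A659 (huge @L1)  (2 entries read)
#1 VA=0xB0542813C27 (r,user):
  [0] read 0x38 idx=22: raw=0x3D007 flags P=1 W=1 U=1 S=0
  [1] read 0x3D idx=21: raw=0x41007 flags P=1 W=1 U=1 S=0
  [2] read 0x41 idx=20: raw=0x42007 flags P=1 W=1 U=1 S=0
  [3] read 0x42 idx=19: raw=0x45003 flags P=1 W=1 U=0 S=0
  ✗ PROTECTION_VIOLATION  [4 reads]
#2 VA=0x30742C00591 (w,user):
  [0] read 0x38 idx=6: raw=0x46007 flags P=1 W=1 U=1 S=0
  [1] read 0x46 idx=29: raw=0x4A007 flags P=1 W=1 U=1 S=0
  [2] read 0x4A idx=22: raw=0x4C007 flags P=1 W=1 U=1 S=0
  [3] read 0x4C idx=0: raw=0x4F007 flags P=1 W=1 U=1 S=0
  → PA=0x4F591  (4 entries read)
#3 VA=0x30742C00591 (r,kernel):
  TLB hit vpn=0x30742C00 → PA=0x4F591

TLB: [["0x28200000", "0x3A"], ["0x30742C00", "0x4F"]]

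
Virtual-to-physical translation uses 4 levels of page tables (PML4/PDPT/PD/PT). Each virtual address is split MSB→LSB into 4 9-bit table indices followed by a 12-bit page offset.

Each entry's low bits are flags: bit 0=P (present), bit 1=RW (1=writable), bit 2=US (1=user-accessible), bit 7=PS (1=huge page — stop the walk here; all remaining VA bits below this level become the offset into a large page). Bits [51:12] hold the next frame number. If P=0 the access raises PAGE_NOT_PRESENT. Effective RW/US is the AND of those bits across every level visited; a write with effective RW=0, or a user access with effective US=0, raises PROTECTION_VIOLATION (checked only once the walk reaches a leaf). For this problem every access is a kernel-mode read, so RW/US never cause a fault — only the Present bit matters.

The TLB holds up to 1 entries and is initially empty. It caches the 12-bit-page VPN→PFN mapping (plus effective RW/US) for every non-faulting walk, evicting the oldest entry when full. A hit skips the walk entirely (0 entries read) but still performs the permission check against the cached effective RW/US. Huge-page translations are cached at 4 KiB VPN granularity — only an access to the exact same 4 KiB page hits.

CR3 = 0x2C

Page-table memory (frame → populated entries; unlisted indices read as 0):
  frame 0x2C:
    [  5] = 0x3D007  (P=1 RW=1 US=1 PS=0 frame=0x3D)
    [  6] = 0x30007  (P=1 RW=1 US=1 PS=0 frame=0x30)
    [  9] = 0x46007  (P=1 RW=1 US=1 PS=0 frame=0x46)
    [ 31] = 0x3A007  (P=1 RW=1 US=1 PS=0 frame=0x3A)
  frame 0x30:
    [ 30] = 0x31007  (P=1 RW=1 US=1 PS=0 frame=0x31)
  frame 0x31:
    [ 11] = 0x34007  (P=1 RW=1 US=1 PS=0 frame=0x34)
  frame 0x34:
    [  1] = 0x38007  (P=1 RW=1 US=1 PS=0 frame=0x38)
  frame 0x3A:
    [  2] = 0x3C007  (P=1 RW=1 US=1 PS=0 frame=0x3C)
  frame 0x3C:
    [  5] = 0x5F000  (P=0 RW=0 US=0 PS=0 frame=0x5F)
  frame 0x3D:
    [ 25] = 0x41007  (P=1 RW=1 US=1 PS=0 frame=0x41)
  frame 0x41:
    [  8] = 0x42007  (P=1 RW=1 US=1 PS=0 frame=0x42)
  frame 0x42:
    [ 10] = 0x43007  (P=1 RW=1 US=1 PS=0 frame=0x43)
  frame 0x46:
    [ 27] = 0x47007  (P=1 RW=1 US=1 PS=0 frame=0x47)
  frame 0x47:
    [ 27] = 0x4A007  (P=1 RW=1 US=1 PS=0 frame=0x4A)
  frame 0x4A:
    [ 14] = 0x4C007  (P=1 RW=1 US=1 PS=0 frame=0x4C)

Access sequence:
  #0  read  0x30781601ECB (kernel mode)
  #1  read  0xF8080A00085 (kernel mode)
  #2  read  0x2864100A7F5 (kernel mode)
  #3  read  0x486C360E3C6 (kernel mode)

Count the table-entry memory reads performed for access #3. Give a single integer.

Per-access translation:
#0 VA=0x30781601ECB (r,kernel):
  L0 @0x2C[6] → 0x30007  P=1,RW=1,US=1,PS=0
  L1 @0x30[30] → 0x31007  P=1,RW=1,US=1,PS=0
  L2 @0x31[11] → 0x34007  P=1,RW=1,US=1,PS=0
  L3 @0x34[1] → 0x38007  P=1,RW=1,US=1,PS=0
  ⇒ phys 0x38ECB  [4 reads]
#1 VA=0xF8080A00085 (r,kernel):
  L0 @0x2C[31] → 0x3A007  P=1,RW=1,US=1,PS=0
  L1 @0x3A[2] → 0x3C007  P=1,RW=1,US=1,PS=0
  L2 @0x3C[5] → 0x5F000  P=0,RW=0,US=0,PS=0
  ✗ PAGE_NOT_PRESENT  [3 reads]
#2 VA=0x2864100A7F5 (r,kernel):
  L0 @0x2C[5] → 0x3D007  P=1,RW=1,US=1,PS=0
  L1 @0x3D[25] → 0x41007  P=1,RW=1,US=1,PS=0
  L2 @0x41[8] → 0x42007  P=1,RW=1,US=1,PS=0
  L3 @0x42[10] → 0x43007  P=1,RW=1,US=1,PS=0
  ⇒ phys 0x437F5  [4 reads]
#3 VA=0x486C360E3C6 (r,kernel):
  L0 @0x2C[9] → 0x46007  P=1,RW=1,US=1,PS=0
  L1 @0x46[27] → 0x47007  P=1,RW=1,US=1,PS=0
  L2 @0x47[27] → 0x4A007  P=1,RW=1,US=1,PS=0
  L3 @0x4A[14] → 0x4C007  P=1,RW=1,US=1,PS=0
  ⇒ phys 0x4C3C6  [4 reads]

Entries read for #3: 4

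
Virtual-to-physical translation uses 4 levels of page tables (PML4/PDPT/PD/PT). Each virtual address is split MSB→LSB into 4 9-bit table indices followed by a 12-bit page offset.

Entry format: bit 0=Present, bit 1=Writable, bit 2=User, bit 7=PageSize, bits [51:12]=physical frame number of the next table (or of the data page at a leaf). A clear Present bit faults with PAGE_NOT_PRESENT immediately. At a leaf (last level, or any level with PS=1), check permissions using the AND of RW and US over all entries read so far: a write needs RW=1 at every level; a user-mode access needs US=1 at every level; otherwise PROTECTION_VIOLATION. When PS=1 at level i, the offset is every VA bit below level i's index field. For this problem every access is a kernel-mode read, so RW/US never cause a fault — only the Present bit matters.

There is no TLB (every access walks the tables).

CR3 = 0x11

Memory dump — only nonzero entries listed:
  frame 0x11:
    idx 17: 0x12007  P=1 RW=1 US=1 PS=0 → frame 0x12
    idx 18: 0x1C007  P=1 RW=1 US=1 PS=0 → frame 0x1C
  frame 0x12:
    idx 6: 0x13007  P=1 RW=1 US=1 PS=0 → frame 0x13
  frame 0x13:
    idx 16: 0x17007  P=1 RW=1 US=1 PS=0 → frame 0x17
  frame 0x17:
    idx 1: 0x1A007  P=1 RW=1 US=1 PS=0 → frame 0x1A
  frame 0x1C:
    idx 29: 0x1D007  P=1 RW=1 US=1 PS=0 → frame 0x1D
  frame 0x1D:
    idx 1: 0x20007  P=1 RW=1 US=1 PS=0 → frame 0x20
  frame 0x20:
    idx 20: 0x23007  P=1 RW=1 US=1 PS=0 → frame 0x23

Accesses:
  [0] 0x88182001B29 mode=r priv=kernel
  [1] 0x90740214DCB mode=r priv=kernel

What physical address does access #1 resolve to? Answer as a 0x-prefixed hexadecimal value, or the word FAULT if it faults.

Per-access translation:
#0 VA=0x88182001B29 (r,kernel):
  L0 @0x11[17] → 0x12007  P=1,RW=1,US=1,PS=0
  L1 @0x12[6] → 0x13007  P=1,RW=1,US=1,PS=0
  L2 @0x13[16] → 0x17007  P=1,RW=1,US=1,PS=0
  L3 @0x17[1] → 0x1A007  P=1,RW=1,US=1,PS=0
  → PA=0x1AB29  (4 entries read)
#1 VA=0x90740214DCB (r,kernel):
  L0 @0x11[18] → 0x1C007  P=1,RW=1,US=1,PS=0
  L1 @0x1C[29] → 0x1D007  P=1,RW=1,US=1,PS=0
  L2 @0x1D[1] → 0x20007  P=1,RW=1,US=1,PS=0
  L3 @0x20[20] → 0x23007  P=1,RW=1,US=1,PS=0
  → PA=0x23DCB  (4 entries read)

Access #1 PA: 0x23DCB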